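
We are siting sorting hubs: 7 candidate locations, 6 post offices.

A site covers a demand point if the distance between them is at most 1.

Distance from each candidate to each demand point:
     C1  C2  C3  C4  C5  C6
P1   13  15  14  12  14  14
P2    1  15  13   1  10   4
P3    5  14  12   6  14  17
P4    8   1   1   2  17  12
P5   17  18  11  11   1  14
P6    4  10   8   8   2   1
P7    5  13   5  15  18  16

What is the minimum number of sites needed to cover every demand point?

4

Coverage sets (demand points within 1 of each site):
  P1: {}
  P2: {C1, C4}
  P3: {}
  P4: {C2, C3}
  P5: {C5}
  P6: {C6}
  P7: {}
No 3 sites suffice: every size-3 union leaves at least one demand point uncovered.
But {P2, P4, P5, P6} covers everything, so the minimum is 4.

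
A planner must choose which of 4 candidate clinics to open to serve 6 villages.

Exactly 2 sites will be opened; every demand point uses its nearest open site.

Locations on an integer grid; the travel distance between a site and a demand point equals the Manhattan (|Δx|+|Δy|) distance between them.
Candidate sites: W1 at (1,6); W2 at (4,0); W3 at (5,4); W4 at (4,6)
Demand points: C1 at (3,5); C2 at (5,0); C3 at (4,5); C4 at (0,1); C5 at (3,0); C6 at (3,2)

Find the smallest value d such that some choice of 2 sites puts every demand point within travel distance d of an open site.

Open {W1, W2}.
  Farthest demand point is C4 at travel distance 5 (to W2); all others are ≤ 5.
With {W2, W3} the worst case is 5.
With {W2, W4} the worst case is 5.
No size-2 selection achieves below 5.

5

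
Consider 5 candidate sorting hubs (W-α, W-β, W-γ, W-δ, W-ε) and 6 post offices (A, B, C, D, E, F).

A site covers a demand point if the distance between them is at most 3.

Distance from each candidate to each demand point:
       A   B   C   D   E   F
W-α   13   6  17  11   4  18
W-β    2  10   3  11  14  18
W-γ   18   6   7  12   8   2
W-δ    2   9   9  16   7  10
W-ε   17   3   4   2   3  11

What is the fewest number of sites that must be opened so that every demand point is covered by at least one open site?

3

Coverage sets (demand points within 3 of each site):
  W-α: {}
  W-β: {A, C}
  W-γ: {F}
  W-δ: {A}
  W-ε: {B, D, E}
No 2 sites suffice: every size-2 union leaves at least one demand point uncovered.
But {W-β, W-γ, W-ε} covers everything, so the minimum is 3.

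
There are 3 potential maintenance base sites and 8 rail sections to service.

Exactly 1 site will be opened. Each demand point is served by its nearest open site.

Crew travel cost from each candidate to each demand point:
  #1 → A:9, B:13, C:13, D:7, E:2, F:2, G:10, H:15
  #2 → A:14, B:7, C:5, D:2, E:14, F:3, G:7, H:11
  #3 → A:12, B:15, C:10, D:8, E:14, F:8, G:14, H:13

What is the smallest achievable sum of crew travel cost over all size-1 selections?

Open {#2}.
  A→#2 14, B→#2 7, C→#2 5, D→#2 2, E→#2 14, F→#2 3, G→#2 7, H→#2 11  ⇒ total 63.
Compare {#1}: total 71.
Compare {#3}: total 94.

63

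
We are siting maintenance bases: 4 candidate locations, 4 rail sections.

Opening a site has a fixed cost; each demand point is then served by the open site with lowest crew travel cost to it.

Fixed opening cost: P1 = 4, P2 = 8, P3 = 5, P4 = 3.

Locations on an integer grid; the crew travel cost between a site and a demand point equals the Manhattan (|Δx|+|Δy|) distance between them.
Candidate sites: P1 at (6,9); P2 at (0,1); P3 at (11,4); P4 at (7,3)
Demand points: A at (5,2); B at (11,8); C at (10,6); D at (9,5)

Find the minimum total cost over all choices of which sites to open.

Open {P3, P4}: assign each demand point to its cheapest open site.
  A→P4 3, B→P3 4, C→P3 3, D→P3 3
  crew travel cost 13, fixed 8 → total 21.
Compare {P3}: crew travel cost 18 + fixed 5 = 23.
Compare {P4}: crew travel cost 22 + fixed 3 = 25.
Compare {P1, P3, P4}: crew travel cost 13 + fixed 12 = 25.
All other subsets cost ≥ 23. Minimum total cost: 21.

21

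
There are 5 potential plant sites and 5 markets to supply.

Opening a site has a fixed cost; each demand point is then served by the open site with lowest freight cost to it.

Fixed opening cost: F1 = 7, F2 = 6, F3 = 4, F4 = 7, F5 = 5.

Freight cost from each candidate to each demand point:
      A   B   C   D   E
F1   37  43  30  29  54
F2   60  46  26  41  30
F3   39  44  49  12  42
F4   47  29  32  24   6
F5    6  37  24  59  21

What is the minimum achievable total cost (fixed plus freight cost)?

93

Open {F3, F4, F5}: assign each demand point to its cheapest open site.
  A→F5 6, B→F4 29, C→F5 24, D→F3 12, E→F4 6
  freight cost 77, fixed 16 → total 93.
Compare {F2, F3, F4, F5}: freight cost 77 + fixed 22 = 99.
Compare {F1, F3, F4, F5}: freight cost 77 + fixed 23 = 100.
Compare {F4, F5}: freight cost 89 + fixed 12 = 101.
All other subsets cost ≥ 99. Minimum total cost: 93.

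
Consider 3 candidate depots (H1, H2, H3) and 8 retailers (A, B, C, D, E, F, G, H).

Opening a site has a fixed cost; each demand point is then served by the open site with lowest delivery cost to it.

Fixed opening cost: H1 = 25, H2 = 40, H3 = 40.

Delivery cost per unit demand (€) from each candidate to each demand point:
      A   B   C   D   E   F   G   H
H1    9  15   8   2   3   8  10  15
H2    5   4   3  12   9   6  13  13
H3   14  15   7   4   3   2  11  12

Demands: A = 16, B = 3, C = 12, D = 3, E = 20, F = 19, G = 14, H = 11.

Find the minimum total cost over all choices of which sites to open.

Open {H2, H3}: assign each demand point to its cheapest open site.
  A→H2 16×5=80, B→H2 3×4=12, C→H2 12×3=36, D→H3 3×4=12, E→H3 20×3=60, F→H3 19×2=38, G→H3 14×11=154, H→H3 11×12=132
  delivery cost 524, fixed 80 → total 604.
Compare {H1, H2, H3}: delivery cost 504 + fixed 105 = 609.
Compare {H1, H2}: delivery cost 591 + fixed 65 = 656.
Compare {H1, H3}: delivery cost 649 + fixed 65 = 714.
All other subsets cost ≥ 609. Minimum total cost: 604.

604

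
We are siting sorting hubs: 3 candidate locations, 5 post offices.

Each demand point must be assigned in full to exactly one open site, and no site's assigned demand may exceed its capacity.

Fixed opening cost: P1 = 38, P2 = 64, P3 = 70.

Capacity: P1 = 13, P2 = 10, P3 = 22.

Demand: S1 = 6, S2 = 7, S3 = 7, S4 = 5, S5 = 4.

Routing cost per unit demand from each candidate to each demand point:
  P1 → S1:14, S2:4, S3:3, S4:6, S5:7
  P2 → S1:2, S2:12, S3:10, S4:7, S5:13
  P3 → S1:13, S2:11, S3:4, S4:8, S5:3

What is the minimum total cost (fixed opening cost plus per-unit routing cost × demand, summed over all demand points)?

Open {P1, P2, P3}; cheapest assignment that respects the capacities:
  P1 (cap 13, load 12): S2, S4 — cost 7×4 + 5×6 = 58
  P2 (cap 10, load 6): S1 — cost 6×2 = 12
  P3 (cap 22, load 11): S3, S5 — cost 7×4 + 4×3 = 40
  Shipping 110, fixed 172 → total 282.
  Any other capacity-feasible assignment to {P1, P2, P3} ships for at least 110.
Compare {P1, P3}: its best feasible assignment gives total 284.
Compare {P2, P3}: its best feasible assignment gives total 343.
Every other set of open sites that can feasibly serve all demand totals ≥ 284 even under its best assignment. Minimum: 282.

282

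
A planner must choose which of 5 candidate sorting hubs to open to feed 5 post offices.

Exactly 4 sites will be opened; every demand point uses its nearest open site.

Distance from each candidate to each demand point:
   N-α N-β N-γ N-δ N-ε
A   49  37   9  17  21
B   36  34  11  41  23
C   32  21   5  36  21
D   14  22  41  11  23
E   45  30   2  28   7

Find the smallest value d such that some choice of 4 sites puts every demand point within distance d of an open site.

Open {A, B, C, D}.
  Farthest demand point is N-β at distance 21 (to C); all others are ≤ 21.
With {A, C, D, E} the worst case is 21.
With {B, C, D, E} the worst case is 21.
No size-4 selection achieves below 21.

21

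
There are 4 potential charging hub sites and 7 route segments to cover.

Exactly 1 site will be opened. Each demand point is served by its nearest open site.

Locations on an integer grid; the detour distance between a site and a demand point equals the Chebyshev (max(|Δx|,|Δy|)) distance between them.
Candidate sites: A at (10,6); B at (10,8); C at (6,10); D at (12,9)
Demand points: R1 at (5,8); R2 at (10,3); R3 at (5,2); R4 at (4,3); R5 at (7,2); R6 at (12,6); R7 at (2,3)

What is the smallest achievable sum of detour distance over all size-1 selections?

Open {A}.
  R1→A 5, R2→A 3, R3→A 5, R4→A 6, R5→A 4, R6→A 2, R7→A 8  ⇒ total 33.
Compare {B}: total 38.
Compare {C}: total 45.
No size-1 selection does better; minimum is 33.

33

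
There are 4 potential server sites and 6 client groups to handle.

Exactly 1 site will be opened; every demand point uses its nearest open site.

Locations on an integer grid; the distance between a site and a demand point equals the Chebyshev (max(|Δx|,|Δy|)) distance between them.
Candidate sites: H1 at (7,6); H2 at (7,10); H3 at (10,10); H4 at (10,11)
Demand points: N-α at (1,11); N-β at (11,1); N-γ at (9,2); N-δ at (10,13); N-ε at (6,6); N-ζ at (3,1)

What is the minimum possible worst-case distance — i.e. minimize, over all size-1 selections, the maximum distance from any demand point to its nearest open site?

Open {H1}.
  Farthest demand point is N-δ at distance 7 (to H1); all others are ≤ 7.
With {H2} the worst case is 9.
With {H3} the worst case is 9.
No size-1 selection achieves below 7.

7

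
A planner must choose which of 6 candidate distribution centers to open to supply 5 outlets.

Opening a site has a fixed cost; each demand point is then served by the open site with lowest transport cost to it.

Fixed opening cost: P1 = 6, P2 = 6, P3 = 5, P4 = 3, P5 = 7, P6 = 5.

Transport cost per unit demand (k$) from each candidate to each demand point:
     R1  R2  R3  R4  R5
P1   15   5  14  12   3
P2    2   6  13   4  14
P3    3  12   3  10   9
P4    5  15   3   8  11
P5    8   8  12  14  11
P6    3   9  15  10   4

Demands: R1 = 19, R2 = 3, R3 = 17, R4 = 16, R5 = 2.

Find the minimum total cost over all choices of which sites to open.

189

Open {P1, P2, P4}: assign each demand point to its cheapest open site.
  R1→P2 19×2=38, R2→P1 3×5=15, R3→P4 17×3=51, R4→P2 16×4=64, R5→P1 2×3=6
  transport cost 174, fixed 15 → total 189.
Compare {P1, P2, P3}: transport cost 174 + fixed 17 = 191.
Compare {P2, P4, P6}: transport cost 179 + fixed 14 = 193.
Compare {P1, P2, P3, P4}: transport cost 174 + fixed 20 = 194.
All other subsets cost ≥ 191. Minimum total cost: 189.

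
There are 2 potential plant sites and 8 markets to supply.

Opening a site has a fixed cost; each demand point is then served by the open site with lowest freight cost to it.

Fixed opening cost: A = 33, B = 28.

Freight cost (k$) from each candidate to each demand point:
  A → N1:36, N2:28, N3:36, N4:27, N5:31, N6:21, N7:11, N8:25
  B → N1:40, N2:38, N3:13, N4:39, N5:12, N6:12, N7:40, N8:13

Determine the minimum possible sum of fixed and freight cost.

213

Open {A, B}: assign each demand point to its cheapest open site.
  N1→A 36, N2→A 28, N3→B 13, N4→A 27, N5→B 12, N6→B 12, N7→A 11, N8→B 13
  freight cost 152, fixed 61 → total 213.
Compare {B}: freight cost 207 + fixed 28 = 235.
Compare {A}: freight cost 215 + fixed 33 = 248.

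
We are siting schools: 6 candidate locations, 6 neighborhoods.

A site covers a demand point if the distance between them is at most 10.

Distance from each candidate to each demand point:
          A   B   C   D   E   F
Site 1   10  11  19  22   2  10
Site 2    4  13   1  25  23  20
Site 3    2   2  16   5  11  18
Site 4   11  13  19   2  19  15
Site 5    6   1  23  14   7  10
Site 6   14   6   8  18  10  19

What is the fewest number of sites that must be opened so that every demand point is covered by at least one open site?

3

Coverage sets (demand points within 10 of each site):
  Site 1: {A, E, F}
  Site 2: {A, C}
  Site 3: {A, B, D}
  Site 4: {D}
  Site 5: {A, B, E, F}
  Site 6: {B, C, E}
No 2 sites suffice: every size-2 union leaves at least one demand point uncovered.
But {Site 1, Site 2, Site 3} covers everything, so the minimum is 3.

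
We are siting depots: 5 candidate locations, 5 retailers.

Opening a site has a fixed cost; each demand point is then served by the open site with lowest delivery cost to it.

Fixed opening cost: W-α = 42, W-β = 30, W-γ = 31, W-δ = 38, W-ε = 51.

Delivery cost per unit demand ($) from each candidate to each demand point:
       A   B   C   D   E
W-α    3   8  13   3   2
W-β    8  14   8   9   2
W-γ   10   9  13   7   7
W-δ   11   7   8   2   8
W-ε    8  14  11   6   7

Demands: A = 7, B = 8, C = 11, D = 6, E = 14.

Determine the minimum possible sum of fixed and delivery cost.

285

Open {W-α, W-δ}: assign each demand point to its cheapest open site.
  A→W-α 7×3=21, B→W-δ 8×7=56, C→W-δ 11×8=88, D→W-δ 6×2=12, E→W-α 14×2=28
  delivery cost 205, fixed 80 → total 285.
Compare {W-α, W-β}: delivery cost 219 + fixed 72 = 291.
Compare {W-β, W-δ}: delivery cost 240 + fixed 68 = 308.
Compare {W-α, W-β, W-δ}: delivery cost 205 + fixed 110 = 315.
All other subsets cost ≥ 291. Minimum total cost: 285.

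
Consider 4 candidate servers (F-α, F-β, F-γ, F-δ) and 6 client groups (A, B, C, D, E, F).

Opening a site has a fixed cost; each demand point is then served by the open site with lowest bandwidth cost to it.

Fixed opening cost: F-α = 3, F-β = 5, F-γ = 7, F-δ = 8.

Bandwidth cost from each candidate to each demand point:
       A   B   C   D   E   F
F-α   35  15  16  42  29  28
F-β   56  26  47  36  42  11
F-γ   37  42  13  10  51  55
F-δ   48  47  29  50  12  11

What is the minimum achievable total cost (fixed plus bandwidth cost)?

114

Open {F-α, F-γ, F-δ}: assign each demand point to its cheapest open site.
  A→F-α 35, B→F-α 15, C→F-γ 13, D→F-γ 10, E→F-δ 12, F→F-δ 11
  bandwidth cost 96, fixed 18 → total 114.
Compare {F-α, F-β, F-γ, F-δ}: bandwidth cost 96 + fixed 23 = 119.
Compare {F-α, F-β, F-γ}: bandwidth cost 113 + fixed 15 = 128.
Compare {F-β, F-γ, F-δ}: bandwidth cost 109 + fixed 20 = 129.
All other subsets cost ≥ 119. Minimum total cost: 114.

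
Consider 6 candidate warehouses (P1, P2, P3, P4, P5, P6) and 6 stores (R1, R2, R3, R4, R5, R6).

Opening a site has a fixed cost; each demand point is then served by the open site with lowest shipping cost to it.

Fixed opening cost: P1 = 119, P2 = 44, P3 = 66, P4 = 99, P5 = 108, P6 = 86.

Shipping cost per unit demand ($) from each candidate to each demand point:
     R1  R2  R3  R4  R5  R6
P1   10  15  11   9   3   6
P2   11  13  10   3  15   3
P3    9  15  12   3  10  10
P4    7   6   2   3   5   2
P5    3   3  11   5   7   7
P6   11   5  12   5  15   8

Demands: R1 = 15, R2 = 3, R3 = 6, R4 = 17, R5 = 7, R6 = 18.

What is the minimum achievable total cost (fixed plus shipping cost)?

Open {P4}: assign each demand point to its cheapest open site.
  R1→P4 15×7=105, R2→P4 3×6=18, R3→P4 6×2=12, R4→P4 17×3=51, R5→P4 7×5=35, R6→P4 18×2=36
  shipping cost 257, fixed 99 → total 356.
Compare {P4, P5}: shipping cost 188 + fixed 207 = 395.
Compare {P2, P4}: shipping cost 257 + fixed 143 = 400.
Compare {P2, P5}: shipping cost 268 + fixed 152 = 420.
All other subsets cost ≥ 395. Minimum total cost: 356.

356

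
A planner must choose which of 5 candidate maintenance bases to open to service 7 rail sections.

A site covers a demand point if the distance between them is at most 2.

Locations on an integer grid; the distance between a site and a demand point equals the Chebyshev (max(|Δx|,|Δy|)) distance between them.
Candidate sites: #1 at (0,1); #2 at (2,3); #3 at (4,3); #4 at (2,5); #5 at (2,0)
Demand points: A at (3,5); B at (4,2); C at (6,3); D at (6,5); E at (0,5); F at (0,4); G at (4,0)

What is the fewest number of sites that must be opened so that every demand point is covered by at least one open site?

3

Coverage sets (demand points within 2 of each site):
  #1: {}
  #2: {A, B, E, F}
  #3: {A, B, C, D}
  #4: {A, E, F}
  #5: {B, G}
No 2 sites suffice: every size-2 union leaves at least one demand point uncovered.
But {#2, #3, #5} covers everything, so the minimum is 3.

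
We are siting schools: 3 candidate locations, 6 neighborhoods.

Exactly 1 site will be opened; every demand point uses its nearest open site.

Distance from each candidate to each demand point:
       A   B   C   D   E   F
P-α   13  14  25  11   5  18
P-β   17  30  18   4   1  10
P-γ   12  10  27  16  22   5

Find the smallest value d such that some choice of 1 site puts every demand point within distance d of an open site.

25

Open {P-α}.
  Farthest demand point is C at distance 25 (to P-α); all others are ≤ 25.
With {P-γ} the worst case is 27.
With {P-β} the worst case is 30.
No size-1 selection achieves below 25.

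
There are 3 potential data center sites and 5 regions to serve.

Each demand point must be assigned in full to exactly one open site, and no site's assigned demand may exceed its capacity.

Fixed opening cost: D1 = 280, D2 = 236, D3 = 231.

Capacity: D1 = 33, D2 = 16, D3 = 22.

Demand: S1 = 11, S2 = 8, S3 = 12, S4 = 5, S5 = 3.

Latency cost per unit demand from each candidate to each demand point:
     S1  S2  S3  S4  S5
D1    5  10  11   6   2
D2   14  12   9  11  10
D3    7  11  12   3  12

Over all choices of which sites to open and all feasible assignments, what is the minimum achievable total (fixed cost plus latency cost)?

795

Open {D1, D2}; cheapest assignment that respects the capacities:
  D1 (cap 33, load 27): S1, S2, S4, S5 — cost 11×5 + 8×10 + 5×6 + 3×2 = 171
  D2 (cap 16, load 12): S3 — cost 12×9 = 108
  Shipping 279, fixed 516 → total 795.
  Any other capacity-feasible assignment to {D1, D2} ships for at least 279.
Compare {D1, D3}: its best feasible assignment gives total 807.
Compare {D1, D2, D3}: its best feasible assignment gives total 1011.
Every other set of open sites that can feasibly serve all demand totals ≥ 807 even under its best assignment. Minimum: 795.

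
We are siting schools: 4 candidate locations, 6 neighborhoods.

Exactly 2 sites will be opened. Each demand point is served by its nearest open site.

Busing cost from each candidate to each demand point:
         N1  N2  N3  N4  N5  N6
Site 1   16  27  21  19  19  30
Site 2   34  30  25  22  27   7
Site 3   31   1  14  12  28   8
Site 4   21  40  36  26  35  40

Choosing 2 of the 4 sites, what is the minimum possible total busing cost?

Open {Site 1, Site 3}.
  N1→Site 1 16, N2→Site 3 1, N3→Site 3 14, N4→Site 3 12, N5→Site 1 19, N6→Site 3 8  ⇒ total 70.
Compare {Site 3, Site 4}: total 84.
Compare {Site 2, Site 3}: total 92.
No size-2 selection does better; minimum is 70.

70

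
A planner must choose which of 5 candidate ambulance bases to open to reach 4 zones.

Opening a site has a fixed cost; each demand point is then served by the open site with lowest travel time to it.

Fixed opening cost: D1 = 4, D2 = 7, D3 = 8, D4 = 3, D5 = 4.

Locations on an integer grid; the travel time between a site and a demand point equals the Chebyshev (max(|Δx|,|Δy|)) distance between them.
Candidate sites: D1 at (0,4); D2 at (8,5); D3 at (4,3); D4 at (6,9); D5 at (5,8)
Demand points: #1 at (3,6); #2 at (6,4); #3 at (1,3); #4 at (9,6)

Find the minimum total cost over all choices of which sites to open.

18

Open {D1, D2}: assign each demand point to its cheapest open site.
  #1→D1 3, #2→D2 2, #3→D1 1, #4→D2 1
  travel time 7, fixed 11 → total 18.
Compare {D5}: travel time 15 + fixed 4 = 19.
Compare {D1, D4}: travel time 12 + fixed 7 = 19.
Compare {D1, D5}: travel time 11 + fixed 8 = 19.
All other subsets cost ≥ 19. Minimum total cost: 18.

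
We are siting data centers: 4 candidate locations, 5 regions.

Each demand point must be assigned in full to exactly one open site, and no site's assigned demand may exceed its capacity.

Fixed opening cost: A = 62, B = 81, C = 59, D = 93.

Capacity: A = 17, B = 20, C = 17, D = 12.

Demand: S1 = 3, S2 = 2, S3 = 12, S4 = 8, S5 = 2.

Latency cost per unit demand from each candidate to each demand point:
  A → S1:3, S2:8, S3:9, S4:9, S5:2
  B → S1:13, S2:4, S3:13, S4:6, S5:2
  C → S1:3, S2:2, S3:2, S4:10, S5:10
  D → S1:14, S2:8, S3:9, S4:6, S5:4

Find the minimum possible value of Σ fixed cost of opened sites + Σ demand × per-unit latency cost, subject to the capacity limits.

229

Open {B, C}; cheapest assignment that respects the capacities:
  B (cap 20, load 10): S4, S5 — cost 8×6 + 2×2 = 52
  C (cap 17, load 17): S1, S2, S3 — cost 3×3 + 2×2 + 12×2 = 37
  Shipping 89, fixed 140 → total 229.
  Any other capacity-feasible assignment to {B, C} ships for at least 89.
Compare {A, C}: its best feasible assignment gives total 234.
Compare {C, D}: its best feasible assignment gives total 245.
Every other set of open sites that can feasibly serve all demand totals ≥ 234 even under its best assignment. Minimum: 229.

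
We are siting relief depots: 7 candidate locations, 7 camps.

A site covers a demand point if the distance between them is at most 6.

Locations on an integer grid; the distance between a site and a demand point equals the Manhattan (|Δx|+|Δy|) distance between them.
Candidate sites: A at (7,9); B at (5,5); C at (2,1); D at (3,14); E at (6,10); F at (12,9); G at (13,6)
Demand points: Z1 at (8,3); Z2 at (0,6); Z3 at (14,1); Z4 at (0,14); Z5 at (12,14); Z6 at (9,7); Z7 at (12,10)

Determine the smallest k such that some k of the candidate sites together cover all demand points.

4

Coverage sets (demand points within 6 of each site):
  A: {Z6, Z7}
  B: {Z1, Z2, Z6}
  C: {}
  D: {Z4}
  E: {Z6, Z7}
  F: {Z5, Z6, Z7}
  G: {Z3, Z6, Z7}
No 3 sites suffice: every size-3 union leaves at least one demand point uncovered.
But {B, D, F, G} covers everything, so the minimum is 4.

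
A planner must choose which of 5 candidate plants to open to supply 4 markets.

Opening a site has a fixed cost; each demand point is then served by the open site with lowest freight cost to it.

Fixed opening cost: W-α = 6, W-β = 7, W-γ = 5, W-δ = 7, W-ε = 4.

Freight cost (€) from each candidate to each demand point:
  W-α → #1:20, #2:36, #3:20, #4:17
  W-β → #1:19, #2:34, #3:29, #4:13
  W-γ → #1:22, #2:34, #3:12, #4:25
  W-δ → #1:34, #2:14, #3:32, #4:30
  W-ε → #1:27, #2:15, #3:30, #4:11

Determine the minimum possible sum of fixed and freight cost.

69

Open {W-γ, W-ε}: assign each demand point to its cheapest open site.
  #1→W-γ 22, #2→W-ε 15, #3→W-γ 12, #4→W-ε 11
  freight cost 60, fixed 9 → total 69.
Compare {W-α, W-γ, W-ε}: freight cost 58 + fixed 15 = 73.
Compare {W-β, W-γ, W-ε}: freight cost 57 + fixed 16 = 73.
Compare {W-γ, W-δ, W-ε}: freight cost 59 + fixed 16 = 75.
All other subsets cost ≥ 73. Minimum total cost: 69.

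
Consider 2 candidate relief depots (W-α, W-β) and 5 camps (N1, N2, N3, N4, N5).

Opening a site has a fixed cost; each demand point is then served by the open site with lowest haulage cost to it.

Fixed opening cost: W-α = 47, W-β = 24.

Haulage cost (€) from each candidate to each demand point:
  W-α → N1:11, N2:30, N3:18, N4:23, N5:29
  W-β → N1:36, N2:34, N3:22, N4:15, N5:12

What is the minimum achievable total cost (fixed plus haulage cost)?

Open {W-β}: assign each demand point to its cheapest open site.
  N1→W-β 36, N2→W-β 34, N3→W-β 22, N4→W-β 15, N5→W-β 12
  haulage cost 119, fixed 24 → total 143.
Compare {W-α, W-β}: haulage cost 86 + fixed 71 = 157.
Compare {W-α}: haulage cost 111 + fixed 47 = 158.

143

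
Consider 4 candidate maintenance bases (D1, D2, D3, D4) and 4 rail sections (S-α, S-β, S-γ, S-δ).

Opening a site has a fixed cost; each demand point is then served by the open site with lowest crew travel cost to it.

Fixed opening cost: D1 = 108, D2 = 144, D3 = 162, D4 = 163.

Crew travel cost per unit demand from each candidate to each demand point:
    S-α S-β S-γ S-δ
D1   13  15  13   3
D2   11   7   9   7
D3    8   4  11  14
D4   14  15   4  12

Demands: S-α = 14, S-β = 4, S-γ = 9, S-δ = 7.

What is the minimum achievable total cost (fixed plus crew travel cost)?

Open {D2}: assign each demand point to its cheapest open site.
  S-α→D2 14×11=154, S-β→D2 4×7=28, S-γ→D2 9×9=81, S-δ→D2 7×7=49
  crew travel cost 312, fixed 144 → total 456.
Compare {D3}: crew travel cost 325 + fixed 162 = 487.
Compare {D1}: crew travel cost 380 + fixed 108 = 488.
Compare {D1, D3}: crew travel cost 248 + fixed 270 = 518.
All other subsets cost ≥ 487. Minimum total cost: 456.

456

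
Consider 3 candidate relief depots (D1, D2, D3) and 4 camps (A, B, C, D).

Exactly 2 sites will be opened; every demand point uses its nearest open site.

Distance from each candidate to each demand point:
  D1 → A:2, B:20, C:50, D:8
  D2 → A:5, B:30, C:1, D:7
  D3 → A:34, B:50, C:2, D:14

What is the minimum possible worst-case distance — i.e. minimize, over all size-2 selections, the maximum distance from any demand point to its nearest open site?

20

Open {D1, D2}.
  Farthest demand point is B at distance 20 (to D1); all others are ≤ 20.
With {D1, D3} the worst case is 20.
With {D2, D3} the worst case is 30.
No size-2 selection achieves below 20.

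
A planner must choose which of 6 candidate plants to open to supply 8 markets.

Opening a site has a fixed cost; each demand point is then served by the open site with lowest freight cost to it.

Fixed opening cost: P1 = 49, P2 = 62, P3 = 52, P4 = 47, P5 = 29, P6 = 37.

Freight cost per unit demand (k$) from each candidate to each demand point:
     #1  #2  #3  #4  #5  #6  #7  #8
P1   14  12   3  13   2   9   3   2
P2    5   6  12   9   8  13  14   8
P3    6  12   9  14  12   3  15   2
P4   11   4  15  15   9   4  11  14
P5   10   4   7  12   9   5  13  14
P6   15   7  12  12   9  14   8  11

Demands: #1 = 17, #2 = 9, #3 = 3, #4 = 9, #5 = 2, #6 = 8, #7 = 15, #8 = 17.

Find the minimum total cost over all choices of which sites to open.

Open {P1, P2, P5}: assign each demand point to its cheapest open site.
  #1→P2 17×5=85, #2→P5 9×4=36, #3→P1 3×3=9, #4→P2 9×9=81, #5→P1 2×2=4, #6→P5 8×5=40, #7→P1 15×3=45, #8→P1 17×2=34
  freight cost 334, fixed 140 → total 474.
Compare {P1, P2, P4}: freight cost 326 + fixed 158 = 484.
Compare {P1, P3, P5}: freight cost 362 + fixed 130 = 492.
Compare {P1, P2}: freight cost 384 + fixed 111 = 495.
All other subsets cost ≥ 484. Minimum total cost: 474.

474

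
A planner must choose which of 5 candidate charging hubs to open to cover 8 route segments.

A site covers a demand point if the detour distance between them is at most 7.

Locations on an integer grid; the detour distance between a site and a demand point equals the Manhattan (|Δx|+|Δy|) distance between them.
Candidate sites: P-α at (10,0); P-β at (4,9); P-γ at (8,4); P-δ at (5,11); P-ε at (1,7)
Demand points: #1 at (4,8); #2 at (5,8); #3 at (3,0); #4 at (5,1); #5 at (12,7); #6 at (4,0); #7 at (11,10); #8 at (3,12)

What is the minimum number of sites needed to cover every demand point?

3

Coverage sets (demand points within 7 of each site):
  P-α: {#3, #4, #6}
  P-β: {#1, #2, #8}
  P-γ: {#2, #4, #5}
  P-δ: {#1, #2, #7, #8}
  P-ε: {#1, #2, #8}
No 2 sites suffice: every size-2 union leaves at least one demand point uncovered.
But {P-α, P-γ, P-δ} covers everything, so the minimum is 3.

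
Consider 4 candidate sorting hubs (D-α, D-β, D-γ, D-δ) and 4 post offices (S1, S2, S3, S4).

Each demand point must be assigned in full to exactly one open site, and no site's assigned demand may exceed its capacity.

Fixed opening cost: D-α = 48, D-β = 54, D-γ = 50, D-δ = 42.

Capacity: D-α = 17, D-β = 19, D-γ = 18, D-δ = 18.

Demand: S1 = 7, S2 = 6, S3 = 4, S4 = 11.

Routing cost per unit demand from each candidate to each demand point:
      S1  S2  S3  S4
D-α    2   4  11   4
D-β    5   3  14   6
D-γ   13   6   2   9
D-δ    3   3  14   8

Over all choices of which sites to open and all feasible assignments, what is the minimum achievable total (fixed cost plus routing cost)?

217

Open {D-α, D-δ}; cheapest assignment that respects the capacities:
  D-α (cap 17, load 15): S3, S4 — cost 4×11 + 11×4 = 88
  D-δ (cap 18, load 13): S1, S2 — cost 7×3 + 6×3 = 39
  Shipping 127, fixed 90 → total 217.
  Any other capacity-feasible assignment to {D-α, D-δ} ships for at least 127.
Compare {D-α, D-γ, D-δ}: its best feasible assignment gives total 231.
Compare {D-γ, D-δ}: its best feasible assignment gives total 238.
Every other set of open sites that can feasibly serve all demand totals ≥ 231 even under its best assignment. Minimum: 217.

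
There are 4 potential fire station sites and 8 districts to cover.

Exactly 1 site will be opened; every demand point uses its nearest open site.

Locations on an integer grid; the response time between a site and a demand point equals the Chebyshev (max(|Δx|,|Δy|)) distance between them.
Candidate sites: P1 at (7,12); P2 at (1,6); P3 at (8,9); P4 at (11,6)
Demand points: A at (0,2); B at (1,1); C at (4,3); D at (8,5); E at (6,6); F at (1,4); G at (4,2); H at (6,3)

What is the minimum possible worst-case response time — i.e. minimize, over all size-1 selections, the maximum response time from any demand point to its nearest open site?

Open {P2}.
  Farthest demand point is D at response time 7 (to P2); all others are ≤ 7.
With {P3} the worst case is 8.
With {P1} the worst case is 11.
No size-1 selection achieves below 7.

7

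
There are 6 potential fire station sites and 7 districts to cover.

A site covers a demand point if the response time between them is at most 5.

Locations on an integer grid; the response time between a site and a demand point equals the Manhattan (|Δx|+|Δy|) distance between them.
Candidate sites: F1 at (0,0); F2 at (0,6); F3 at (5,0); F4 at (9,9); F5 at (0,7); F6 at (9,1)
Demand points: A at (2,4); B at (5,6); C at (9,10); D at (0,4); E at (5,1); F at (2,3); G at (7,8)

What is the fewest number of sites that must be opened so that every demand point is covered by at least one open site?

3

Coverage sets (demand points within 5 of each site):
  F1: {D, F}
  F2: {A, B, D, F}
  F3: {E}
  F4: {C, G}
  F5: {A, D}
  F6: {E}
No 2 sites suffice: every size-2 union leaves at least one demand point uncovered.
But {F2, F3, F4} covers everything, so the minimum is 3.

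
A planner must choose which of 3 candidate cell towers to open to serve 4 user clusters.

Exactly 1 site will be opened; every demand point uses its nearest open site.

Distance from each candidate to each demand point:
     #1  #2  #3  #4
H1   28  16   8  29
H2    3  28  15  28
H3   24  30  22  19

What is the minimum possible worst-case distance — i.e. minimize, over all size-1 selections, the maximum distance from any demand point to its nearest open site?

Open {H2}.
  Farthest demand point is #2 at distance 28 (to H2); all others are ≤ 28.
With {H1} the worst case is 29.
With {H3} the worst case is 30.
No size-1 selection achieves below 28.

28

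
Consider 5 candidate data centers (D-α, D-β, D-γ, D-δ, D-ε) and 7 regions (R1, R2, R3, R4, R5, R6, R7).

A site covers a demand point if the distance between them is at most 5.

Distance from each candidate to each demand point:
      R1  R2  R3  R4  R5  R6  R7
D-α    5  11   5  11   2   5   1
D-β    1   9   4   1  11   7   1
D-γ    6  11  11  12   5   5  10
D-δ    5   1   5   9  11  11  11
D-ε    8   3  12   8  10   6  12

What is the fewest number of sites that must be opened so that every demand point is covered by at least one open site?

Coverage sets (demand points within 5 of each site):
  D-α: {R1, R3, R5, R6, R7}
  D-β: {R1, R3, R4, R7}
  D-γ: {R5, R6}
  D-δ: {R1, R2, R3}
  D-ε: {R2}
No 2 sites suffice: every size-2 union leaves at least one demand point uncovered.
But {D-α, D-β, D-δ} covers everything, so the minimum is 3.

3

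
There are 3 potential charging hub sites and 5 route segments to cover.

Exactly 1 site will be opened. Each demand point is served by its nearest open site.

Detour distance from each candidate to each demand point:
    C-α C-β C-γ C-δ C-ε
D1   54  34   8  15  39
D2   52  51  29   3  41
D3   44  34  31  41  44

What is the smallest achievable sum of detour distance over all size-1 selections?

150

Open {D1}.
  C-α→D1 54, C-β→D1 34, C-γ→D1 8, C-δ→D1 15, C-ε→D1 39  ⇒ total 150.
Compare {D2}: total 176.
Compare {D3}: total 194.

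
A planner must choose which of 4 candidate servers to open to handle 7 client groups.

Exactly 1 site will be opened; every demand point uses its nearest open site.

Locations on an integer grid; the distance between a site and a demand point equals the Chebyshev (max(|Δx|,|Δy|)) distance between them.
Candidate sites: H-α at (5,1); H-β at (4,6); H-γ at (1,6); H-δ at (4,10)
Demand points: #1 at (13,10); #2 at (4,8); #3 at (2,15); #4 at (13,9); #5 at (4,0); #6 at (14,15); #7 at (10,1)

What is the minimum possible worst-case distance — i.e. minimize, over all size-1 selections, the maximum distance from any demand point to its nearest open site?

10

Open {H-β}.
  Farthest demand point is #6 at distance 10 (to H-β); all others are ≤ 10.
With {H-δ} the worst case is 10.
With {H-γ} the worst case is 13.
No size-1 selection achieves below 10.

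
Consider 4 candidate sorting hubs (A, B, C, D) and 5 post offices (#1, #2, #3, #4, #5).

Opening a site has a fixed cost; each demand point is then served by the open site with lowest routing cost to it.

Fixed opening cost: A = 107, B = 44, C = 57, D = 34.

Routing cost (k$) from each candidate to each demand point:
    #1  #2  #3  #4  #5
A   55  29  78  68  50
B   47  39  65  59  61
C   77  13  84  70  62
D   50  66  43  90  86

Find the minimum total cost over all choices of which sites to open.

315

Open {B}: assign each demand point to its cheapest open site.
  #1→B 47, #2→B 39, #3→B 65, #4→B 59, #5→B 61
  routing cost 271, fixed 44 → total 315.
Compare {B, D}: routing cost 249 + fixed 78 = 327.
Compare {C, D}: routing cost 238 + fixed 91 = 329.
Compare {B, C}: routing cost 245 + fixed 101 = 346.
All other subsets cost ≥ 327. Minimum total cost: 315.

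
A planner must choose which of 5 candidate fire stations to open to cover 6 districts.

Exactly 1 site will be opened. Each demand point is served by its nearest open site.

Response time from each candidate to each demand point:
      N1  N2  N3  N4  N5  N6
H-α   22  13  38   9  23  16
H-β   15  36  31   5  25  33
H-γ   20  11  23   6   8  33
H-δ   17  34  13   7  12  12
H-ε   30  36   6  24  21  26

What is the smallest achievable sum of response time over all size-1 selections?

Open {H-δ}.
  N1→H-δ 17, N2→H-δ 34, N3→H-δ 13, N4→H-δ 7, N5→H-δ 12, N6→H-δ 12  ⇒ total 95.
Compare {H-γ}: total 101.
Compare {H-α}: total 121.
No size-1 selection does better; minimum is 95.

95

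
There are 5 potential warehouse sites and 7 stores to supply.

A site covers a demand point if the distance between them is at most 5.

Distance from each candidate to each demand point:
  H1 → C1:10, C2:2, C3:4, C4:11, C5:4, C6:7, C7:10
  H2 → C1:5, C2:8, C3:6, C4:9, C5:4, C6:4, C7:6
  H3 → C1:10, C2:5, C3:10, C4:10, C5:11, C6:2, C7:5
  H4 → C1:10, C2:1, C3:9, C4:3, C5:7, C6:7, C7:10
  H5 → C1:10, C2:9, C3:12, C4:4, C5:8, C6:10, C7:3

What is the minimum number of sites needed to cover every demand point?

Coverage sets (demand points within 5 of each site):
  H1: {C2, C3, C5}
  H2: {C1, C5, C6}
  H3: {C2, C6, C7}
  H4: {C2, C4}
  H5: {C4, C7}
No 2 sites suffice: every size-2 union leaves at least one demand point uncovered.
But {H1, H2, H5} covers everything, so the minimum is 3.

3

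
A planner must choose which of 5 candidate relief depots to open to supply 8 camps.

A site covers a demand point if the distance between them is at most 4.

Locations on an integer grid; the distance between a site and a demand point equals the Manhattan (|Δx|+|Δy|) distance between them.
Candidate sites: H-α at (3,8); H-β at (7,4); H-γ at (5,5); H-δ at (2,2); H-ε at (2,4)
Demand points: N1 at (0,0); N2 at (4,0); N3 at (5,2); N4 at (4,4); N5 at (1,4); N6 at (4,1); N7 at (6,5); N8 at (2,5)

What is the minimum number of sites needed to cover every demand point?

Coverage sets (demand points within 4 of each site):
  H-α: {N8}
  H-β: {N3, N4, N7}
  H-γ: {N3, N4, N7, N8}
  H-δ: {N1, N2, N3, N4, N5, N6, N8}
  H-ε: {N4, N5, N8}
No single site covers all 8 demand points.
But {H-β, H-δ} covers everything, so the minimum is 2.

2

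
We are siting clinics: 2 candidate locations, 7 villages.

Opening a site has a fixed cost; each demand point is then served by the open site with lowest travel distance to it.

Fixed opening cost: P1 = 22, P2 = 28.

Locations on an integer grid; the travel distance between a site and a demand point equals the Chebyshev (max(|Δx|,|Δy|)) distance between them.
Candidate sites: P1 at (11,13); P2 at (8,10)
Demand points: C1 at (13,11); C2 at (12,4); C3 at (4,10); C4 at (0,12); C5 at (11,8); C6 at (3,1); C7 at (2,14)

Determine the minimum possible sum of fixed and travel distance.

69

Open {P2}: assign each demand point to its cheapest open site.
  C1→P2 5, C2→P2 6, C3→P2 4, C4→P2 8, C5→P2 3, C6→P2 9, C7→P2 6
  travel distance 41, fixed 28 → total 69.
Compare {P1}: travel distance 55 + fixed 22 = 77.
Compare {P1, P2}: travel distance 38 + fixed 50 = 88.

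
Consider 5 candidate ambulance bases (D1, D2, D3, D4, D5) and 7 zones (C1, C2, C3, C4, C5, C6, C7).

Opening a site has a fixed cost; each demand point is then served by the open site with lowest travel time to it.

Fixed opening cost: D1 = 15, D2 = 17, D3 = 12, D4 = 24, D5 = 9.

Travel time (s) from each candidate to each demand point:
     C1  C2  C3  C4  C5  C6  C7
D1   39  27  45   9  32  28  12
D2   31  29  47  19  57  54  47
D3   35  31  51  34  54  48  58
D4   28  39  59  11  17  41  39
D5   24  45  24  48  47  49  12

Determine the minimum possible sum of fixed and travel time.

Open {D1, D5}: assign each demand point to its cheapest open site.
  C1→D5 24, C2→D1 27, C3→D5 24, C4→D1 9, C5→D1 32, C6→D1 28, C7→D1 12
  travel time 156, fixed 24 → total 180.
Compare {D1, D4, D5}: travel time 141 + fixed 48 = 189.
Compare {D1, D3, D5}: travel time 156 + fixed 36 = 192.
Compare {D1, D2, D5}: travel time 156 + fixed 41 = 197.
All other subsets cost ≥ 189. Minimum total cost: 180.

180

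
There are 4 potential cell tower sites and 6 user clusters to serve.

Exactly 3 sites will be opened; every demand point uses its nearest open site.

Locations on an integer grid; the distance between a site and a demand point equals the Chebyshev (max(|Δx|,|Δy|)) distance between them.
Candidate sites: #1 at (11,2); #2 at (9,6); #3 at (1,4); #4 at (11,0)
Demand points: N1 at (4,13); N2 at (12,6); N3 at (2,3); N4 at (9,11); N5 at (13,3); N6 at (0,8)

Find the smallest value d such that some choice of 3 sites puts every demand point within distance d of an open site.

7

Open {#1, #2, #3}.
  Farthest demand point is N1 at distance 7 (to #2); all others are ≤ 7.
With {#2, #3, #4} the worst case is 7.
With {#1, #2, #4} the worst case is 9.
No size-3 selection achieves below 7.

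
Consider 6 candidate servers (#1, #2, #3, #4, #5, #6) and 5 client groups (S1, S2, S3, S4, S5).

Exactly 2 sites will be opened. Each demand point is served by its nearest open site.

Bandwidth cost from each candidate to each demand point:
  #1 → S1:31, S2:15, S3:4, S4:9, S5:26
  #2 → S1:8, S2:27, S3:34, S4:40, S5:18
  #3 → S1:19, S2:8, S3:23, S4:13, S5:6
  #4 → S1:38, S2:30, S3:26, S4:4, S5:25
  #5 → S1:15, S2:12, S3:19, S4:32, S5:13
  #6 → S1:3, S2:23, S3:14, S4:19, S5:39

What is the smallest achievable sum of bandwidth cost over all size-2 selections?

44

Open {#3, #6}.
  S1→#6 3, S2→#3 8, S3→#6 14, S4→#3 13, S5→#3 6  ⇒ total 44.
Compare {#1, #3}: total 46.
Compare {#1, #5}: total 53.
No size-2 selection does better; minimum is 44.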